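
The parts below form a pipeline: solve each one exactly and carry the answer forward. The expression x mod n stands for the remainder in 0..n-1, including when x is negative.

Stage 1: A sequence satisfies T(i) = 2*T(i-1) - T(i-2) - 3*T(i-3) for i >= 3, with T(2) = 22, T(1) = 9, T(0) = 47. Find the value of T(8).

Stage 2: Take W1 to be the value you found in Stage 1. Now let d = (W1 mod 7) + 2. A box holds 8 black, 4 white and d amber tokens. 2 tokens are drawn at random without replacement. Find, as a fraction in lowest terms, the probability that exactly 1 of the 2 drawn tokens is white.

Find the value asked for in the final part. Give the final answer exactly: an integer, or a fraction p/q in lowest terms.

40/91

Stage 1: T(3) = 2*(22) - 1*(9) - 3*(47) = -106; iterating: T(3)=-106, T(4)=-261, T(5)=-482, T(6)=-385, T(7)=495, T(8)=2821; answer 2821
Stage 2: W1 = 2821; d = 2; total draws C(14,2) = 91; favorable C(4,1)*C(10,1) = 40; P = 40/91; answer 40/91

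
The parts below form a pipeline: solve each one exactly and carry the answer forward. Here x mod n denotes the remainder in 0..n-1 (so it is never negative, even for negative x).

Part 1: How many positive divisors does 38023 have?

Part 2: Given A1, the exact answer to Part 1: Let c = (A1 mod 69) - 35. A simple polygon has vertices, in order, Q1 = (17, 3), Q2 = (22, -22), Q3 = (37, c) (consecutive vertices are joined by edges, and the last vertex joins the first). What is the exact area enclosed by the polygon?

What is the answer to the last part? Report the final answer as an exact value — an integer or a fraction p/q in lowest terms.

165

Part 1: 38023 = 47 * 809; number of divisors = (1+1) * (1+1) = 4; answer 4
Part 2: A1 = 4; c = -31; cross terms: (17*-22 - 22*3)=-440, (22*-31 - 37*-22)=132, (37*3 - 17*-31)=638; twice the area = |330| = 330; area = 165; answer 165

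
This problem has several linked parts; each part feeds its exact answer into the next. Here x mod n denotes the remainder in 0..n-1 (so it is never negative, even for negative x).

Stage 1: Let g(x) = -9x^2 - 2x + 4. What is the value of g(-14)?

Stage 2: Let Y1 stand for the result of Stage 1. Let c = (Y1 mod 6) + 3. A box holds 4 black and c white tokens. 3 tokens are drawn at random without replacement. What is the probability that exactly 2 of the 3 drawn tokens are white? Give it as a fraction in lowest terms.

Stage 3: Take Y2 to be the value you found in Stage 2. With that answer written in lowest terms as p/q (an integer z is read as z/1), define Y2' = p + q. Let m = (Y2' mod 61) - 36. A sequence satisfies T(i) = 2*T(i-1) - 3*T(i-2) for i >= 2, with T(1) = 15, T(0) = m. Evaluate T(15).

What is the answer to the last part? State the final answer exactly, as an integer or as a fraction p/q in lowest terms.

56205

Stage 1: -9*(-14)^2 - 2*(-14)^1 + 4 = (-1764) + (28) + (4) = -1732; answer -1732
Stage 2: Y1 = -1732; c = 5; total draws C(9,3) = 84; favorable C(5,2)*C(4,1) = 40; P = 10/21; answer 10/21
Stage 3: Y2 = 10/21; threaded value p + q = 31; m = -5; T(2) = 2*(15) - 3*(-5) = 45; iterating: T(2)=45, T(3)=45, T(4)=-45, T(5)=-225, T(6)=-315, T(7)=45, T(8)=1035, T(9)=1935, T(10)=765, T(11)=-4275, T(12)=-10845, T(13)=-8865, T(14)=14805, T(15)=56205; answer 56205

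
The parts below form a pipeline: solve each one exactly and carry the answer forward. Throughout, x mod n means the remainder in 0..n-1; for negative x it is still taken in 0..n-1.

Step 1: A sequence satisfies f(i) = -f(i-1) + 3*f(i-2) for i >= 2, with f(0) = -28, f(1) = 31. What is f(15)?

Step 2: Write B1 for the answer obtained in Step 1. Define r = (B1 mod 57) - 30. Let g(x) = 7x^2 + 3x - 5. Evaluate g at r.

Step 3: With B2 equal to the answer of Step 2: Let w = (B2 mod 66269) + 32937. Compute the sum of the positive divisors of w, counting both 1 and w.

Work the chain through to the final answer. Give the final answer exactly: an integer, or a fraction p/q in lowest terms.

Step 1: f(2) = -1*(31) + 3*(-28) = -115; iterating: f(2)=-115, f(3)=208, f(4)=-553, f(5)=1177, f(6)=-2836, f(7)=6367, f(8)=-14875, f(9)=33976, f(10)=-78601, f(11)=180529, f(12)=-416332, f(13)=957919, f(14)=-2206915, f(15)=5080672; answer 5080672
Step 2: B1 = 5080672; r = 4; 7*(4)^2 + 3*(4)^1 - 5 = (112) + (12) + (-5) = 119; answer 119
Step 3: B2 = 119; w = 33056; 33056 = 2^5 * 1033; sigma = (1 + 2 + 4 + 8 + 16 + 32) * (1 + 1033) = 63 * 1034 = 65142; answer 65142

65142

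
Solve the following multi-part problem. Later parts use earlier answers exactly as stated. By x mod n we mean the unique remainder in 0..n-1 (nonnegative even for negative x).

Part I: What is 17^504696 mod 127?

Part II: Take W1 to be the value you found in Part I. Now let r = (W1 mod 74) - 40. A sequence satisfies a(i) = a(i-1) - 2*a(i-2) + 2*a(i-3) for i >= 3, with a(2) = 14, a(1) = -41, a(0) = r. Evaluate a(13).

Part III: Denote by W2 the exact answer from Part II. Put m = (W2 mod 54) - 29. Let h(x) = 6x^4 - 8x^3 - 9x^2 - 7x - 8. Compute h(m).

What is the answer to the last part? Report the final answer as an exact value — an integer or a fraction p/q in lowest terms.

1576780

Part I: squarings mod 127: 17^1=17, 17^2=35, 17^4=82, 17^8=120, 17^16=49, 17^32=115, 17^64=17, 17^128=35, 17^256=82, 17^512=120, 17^1024=49, 17^2048=115, 17^4096=17, 17^8192=35, 17^16384=82, 17^32768=120, 17^65536=49, 17^131072=115, 17^262144=17; 17^504696 = 17^8 * 17^16 * 17^32 * 17^64 * 17^256 * 17^512 * 17^4096 * 17^8192 * 17^32768 * 17^65536 * 17^131072 * 17^262144 = 87 (mod 127); answer 87
Part II: W1 = 87; r = -27; a(3) = 1*(14) - 2*(-41) + 2*(-27) = 42; iterating: a(3)=42, a(4)=-68, a(5)=-124, a(6)=96, a(7)=208, a(8)=-232, a(9)=-456, a(10)=424, a(11)=872, a(12)=-888, a(13)=-1784; answer -1784
Part III: W2 = -1784; m = 23; 6*(23)^4 - 8*(23)^3 - 9*(23)^2 - 7*(23)^1 - 8 = (1679046) + (-97336) + (-4761) + (-161) + (-8) = 1576780; answer 1576780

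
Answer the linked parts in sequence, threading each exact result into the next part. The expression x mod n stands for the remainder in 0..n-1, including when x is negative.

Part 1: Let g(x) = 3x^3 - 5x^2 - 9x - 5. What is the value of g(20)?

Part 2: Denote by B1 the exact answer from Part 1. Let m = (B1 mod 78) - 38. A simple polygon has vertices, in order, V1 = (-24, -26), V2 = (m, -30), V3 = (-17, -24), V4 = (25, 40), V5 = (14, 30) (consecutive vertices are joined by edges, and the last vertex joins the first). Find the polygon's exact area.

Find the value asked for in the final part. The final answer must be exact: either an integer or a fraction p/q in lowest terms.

Part 1: 3*(20)^3 - 5*(20)^2 - 9*(20)^1 - 5 = (24000) + (-2000) + (-180) + (-5) = 21815; answer 21815
Part 2: B1 = 21815; m = 15; cross terms: (-24*-30 - 15*-26)=1110, (15*-24 - -17*-30)=-870, (-17*40 - 25*-24)=-80, (25*30 - 14*40)=190, (14*-26 - -24*30)=356; twice the area = |706| = 706; area = 353; answer 353

353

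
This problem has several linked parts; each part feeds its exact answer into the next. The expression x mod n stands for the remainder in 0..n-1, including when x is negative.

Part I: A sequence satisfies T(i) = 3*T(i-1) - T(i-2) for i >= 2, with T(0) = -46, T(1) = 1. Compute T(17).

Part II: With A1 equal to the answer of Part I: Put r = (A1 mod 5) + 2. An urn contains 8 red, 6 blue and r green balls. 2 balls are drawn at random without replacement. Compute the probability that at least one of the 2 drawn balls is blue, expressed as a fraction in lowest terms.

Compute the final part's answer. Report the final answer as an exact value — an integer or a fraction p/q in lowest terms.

81/136

Part I: T(2) = 3*(1) - 1*(-46) = 49; iterating: T(2)=49, T(3)=146, T(4)=389, T(5)=1021, T(6)=2674, T(7)=7001, T(8)=18329, T(9)=47986, T(10)=125629, T(11)=328901, T(12)=861074, T(13)=2254321, T(14)=5901889, T(15)=15451346, T(16)=40452149, T(17)=105905101; answer 105905101
Part II: A1 = 105905101; r = 3; total draws C(17,2) = 136; complement C(11,2) = 55; favorable 136 - 55 = 81; P = 81/136; answer 81/136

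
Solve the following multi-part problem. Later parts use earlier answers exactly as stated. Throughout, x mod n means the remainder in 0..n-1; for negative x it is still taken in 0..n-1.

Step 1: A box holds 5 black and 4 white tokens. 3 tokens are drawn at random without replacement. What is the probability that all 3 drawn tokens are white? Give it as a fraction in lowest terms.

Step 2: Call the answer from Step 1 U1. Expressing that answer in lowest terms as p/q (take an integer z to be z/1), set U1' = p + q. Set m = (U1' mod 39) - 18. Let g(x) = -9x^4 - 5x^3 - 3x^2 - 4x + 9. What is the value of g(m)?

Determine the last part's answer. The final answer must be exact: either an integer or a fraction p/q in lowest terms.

Step 1: total draws C(9,3) = 84; favorable C(4,3) = 4; P = 1/21; answer 1/21
Step 2: U1 = 1/21; threaded value p + q = 22; m = 4; -9*(4)^4 - 5*(4)^3 - 3*(4)^2 - 4*(4)^1 + 9 = (-2304) + (-320) + (-48) + (-16) + (9) = -2679; answer -2679

-2679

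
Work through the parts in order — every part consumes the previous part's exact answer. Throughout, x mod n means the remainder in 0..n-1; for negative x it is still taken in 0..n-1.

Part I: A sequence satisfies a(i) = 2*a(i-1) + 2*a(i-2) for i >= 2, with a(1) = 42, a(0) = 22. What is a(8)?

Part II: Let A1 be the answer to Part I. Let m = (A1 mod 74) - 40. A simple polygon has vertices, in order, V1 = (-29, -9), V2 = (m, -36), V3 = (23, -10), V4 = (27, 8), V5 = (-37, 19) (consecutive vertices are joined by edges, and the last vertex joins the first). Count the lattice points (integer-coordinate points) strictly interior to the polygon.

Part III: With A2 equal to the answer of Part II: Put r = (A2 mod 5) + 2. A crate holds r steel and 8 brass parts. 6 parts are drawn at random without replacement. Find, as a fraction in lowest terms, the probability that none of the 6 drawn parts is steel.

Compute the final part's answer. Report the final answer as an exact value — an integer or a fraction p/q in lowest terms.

Part I: a(2) = 2*(42) + 2*(22) = 128; iterating: a(2)=128, a(3)=340, a(4)=936, a(5)=2552, a(6)=6976, a(7)=19056, a(8)=52064; answer 52064
Part II: A1 = 52064; m = 2; cross terms: (-29*-36 - 2*-9)=1062, (2*-10 - 23*-36)=808, (23*8 - 27*-10)=454, (27*19 - -37*8)=809, (-37*-9 - -29*19)=884; twice the area = |4017| = 4017; area = 4017/2; boundary points = 1 + 1 + 2 + 1 + 4 = 9; strictly interior points = area - boundary/2 + 1 = 2005; answer 2005
Part III: A2 = 2005; r = 2; total draws C(10,6) = 210; favorable C(8,6) = 28; P = 2/15; answer 2/15

2/15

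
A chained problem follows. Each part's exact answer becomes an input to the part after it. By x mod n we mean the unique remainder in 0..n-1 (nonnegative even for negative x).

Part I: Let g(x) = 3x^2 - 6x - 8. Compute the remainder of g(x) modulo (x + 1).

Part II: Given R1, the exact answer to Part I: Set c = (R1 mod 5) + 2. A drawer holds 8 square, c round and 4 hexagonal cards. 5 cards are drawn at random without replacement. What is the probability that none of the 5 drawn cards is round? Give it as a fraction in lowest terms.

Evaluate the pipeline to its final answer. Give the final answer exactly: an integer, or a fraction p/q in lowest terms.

Part I: remainder = value at the root: 3*(-1)^2 - 6*(-1)^1 - 8 = (3) + (6) + (-8) = 1; answer 1
Part II: R1 = 1; c = 3; total draws C(15,5) = 3003; favorable C(12,5) = 792; P = 24/91; answer 24/91

24/91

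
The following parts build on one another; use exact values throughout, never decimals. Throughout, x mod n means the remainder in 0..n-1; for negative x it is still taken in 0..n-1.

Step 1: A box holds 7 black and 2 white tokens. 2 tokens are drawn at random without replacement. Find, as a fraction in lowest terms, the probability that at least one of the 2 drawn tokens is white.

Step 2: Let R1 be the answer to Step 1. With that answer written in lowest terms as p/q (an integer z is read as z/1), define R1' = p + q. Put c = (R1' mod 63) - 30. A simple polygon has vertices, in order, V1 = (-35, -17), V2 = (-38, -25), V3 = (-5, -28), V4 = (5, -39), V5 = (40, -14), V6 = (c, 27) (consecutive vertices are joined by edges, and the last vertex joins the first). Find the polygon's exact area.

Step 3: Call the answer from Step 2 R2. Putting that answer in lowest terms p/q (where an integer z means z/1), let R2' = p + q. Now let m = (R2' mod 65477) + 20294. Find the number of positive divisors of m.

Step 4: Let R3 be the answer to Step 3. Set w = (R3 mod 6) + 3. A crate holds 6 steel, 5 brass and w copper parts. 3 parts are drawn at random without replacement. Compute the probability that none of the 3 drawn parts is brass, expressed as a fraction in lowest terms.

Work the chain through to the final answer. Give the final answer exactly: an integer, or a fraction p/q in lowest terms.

Step 1: total draws C(9,2) = 36; complement C(7,2) = 21; favorable 36 - 21 = 15; P = 5/12; answer 5/12
Step 2: R1 = 5/12; threaded value p + q = 17; c = -13; cross terms: (-35*-25 - -38*-17)=229, (-38*-28 - -5*-25)=939, (-5*-39 - 5*-28)=335, (5*-14 - 40*-39)=1490, (40*27 - -13*-14)=898, (-13*-17 - -35*27)=1166; twice the area = |5057| = 5057; area = 5057/2; answer 5057/2
Step 3: R2 = 5057/2; threaded value p + q = 5059; m = 25353; 25353 = 3^4 * 313; number of divisors = (4+1) * (1+1) = 10; answer 10
Step 4: R3 = 10; w = 7; total draws C(18,3) = 816; favorable C(13,3) = 286; P = 143/408; answer 143/408

143/408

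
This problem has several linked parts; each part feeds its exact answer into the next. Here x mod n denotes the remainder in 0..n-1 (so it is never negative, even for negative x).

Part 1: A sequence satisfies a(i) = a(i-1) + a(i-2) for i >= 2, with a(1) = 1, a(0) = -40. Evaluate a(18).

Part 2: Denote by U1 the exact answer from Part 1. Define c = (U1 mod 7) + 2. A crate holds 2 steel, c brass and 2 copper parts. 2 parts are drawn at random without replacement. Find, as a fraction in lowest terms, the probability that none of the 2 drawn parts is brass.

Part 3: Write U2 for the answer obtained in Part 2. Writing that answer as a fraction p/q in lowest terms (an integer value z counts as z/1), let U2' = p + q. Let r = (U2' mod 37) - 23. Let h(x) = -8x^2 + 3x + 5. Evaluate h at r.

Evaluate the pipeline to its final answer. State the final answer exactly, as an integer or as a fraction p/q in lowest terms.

Part 1: a(2) = 1*(1) + 1*(-40) = -39; iterating: a(2)=-39, a(3)=-38, a(4)=-77, a(5)=-115, a(6)=-192, a(7)=-307, a(8)=-499, a(9)=-806, a(10)=-1305, a(11)=-2111, a(12)=-3416, a(13)=-5527, a(14)=-8943, a(15)=-14470, a(16)=-23413, a(17)=-37883, a(18)=-61296; answer -61296
Part 2: U1 = -61296; c = 5; total draws C(9,2) = 36; favorable C(4,2) = 6; P = 1/6; answer 1/6
Part 3: U2 = 1/6; threaded value p + q = 7; r = -16; -8*(-16)^2 + 3*(-16)^1 + 5 = (-2048) + (-48) + (5) = -2091; answer -2091

-2091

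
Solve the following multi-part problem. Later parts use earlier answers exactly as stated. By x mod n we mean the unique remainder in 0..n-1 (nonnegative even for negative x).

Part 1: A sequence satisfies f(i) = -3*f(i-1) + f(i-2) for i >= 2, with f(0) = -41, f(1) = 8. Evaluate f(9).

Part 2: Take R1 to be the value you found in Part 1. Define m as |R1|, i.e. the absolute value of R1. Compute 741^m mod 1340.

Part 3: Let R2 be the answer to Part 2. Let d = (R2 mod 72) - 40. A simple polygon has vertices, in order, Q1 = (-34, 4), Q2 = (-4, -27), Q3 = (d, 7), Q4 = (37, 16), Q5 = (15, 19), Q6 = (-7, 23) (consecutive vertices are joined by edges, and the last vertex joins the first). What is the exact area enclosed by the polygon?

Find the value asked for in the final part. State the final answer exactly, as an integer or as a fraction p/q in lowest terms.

Part 1: f(2) = -3*(8) + 1*(-41) = -65; iterating: f(2)=-65, f(3)=203, f(4)=-674, f(5)=2225, f(6)=-7349, f(7)=24272, f(8)=-80165, f(9)=264767; answer 264767
Part 2: R1 = 264767; m = 264767; squarings mod 1340: 741^1=741, 741^2=1021, 741^4=1261, 741^8=881, 741^16=301, 741^32=821, 741^64=21, 741^128=441, 741^256=181, 741^512=601, 741^1024=741, 741^2048=1021, 741^4096=1261, 741^8192=881, 741^16384=301, 741^32768=821, 741^65536=21, 741^131072=441, 741^262144=181; 741^264767 = 741^1 * 741^2 * 741^4 * 741^8 * 741^16 * 741^32 * 741^512 * 741^2048 * 741^262144 = 881 (mod 1340); answer 881
Part 3: R2 = 881; d = -23; cross terms: (-34*-27 - -4*4)=934, (-4*7 - -23*-27)=-649, (-23*16 - 37*7)=-627, (37*19 - 15*16)=463, (15*23 - -7*19)=478, (-7*4 - -34*23)=754; twice the area = |1353| = 1353; area = 1353/2; answer 1353/2

1353/2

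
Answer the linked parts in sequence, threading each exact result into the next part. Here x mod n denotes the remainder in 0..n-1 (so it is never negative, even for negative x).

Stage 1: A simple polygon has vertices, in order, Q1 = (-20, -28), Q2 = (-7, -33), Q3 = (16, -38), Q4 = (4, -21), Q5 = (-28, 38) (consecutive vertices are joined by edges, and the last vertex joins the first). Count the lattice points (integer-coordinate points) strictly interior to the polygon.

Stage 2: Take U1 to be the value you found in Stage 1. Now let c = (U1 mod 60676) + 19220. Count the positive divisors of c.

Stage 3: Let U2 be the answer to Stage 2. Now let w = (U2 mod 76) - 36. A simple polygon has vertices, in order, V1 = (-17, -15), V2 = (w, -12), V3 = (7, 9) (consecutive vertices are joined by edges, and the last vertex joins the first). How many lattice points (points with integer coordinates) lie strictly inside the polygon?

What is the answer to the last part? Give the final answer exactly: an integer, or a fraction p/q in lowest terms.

Stage 1: cross terms: (-20*-33 - -7*-28)=464, (-7*-38 - 16*-33)=794, (16*-21 - 4*-38)=-184, (4*38 - -28*-21)=-436, (-28*-28 - -20*38)=1544; twice the area = |2182| = 2182; area = 1091; boundary points = 1 + 1 + 1 + 1 + 2 = 6; strictly interior points = area - boundary/2 + 1 = 1089; answer 1089
Stage 2: U1 = 1089; c = 20309; 20309 = 23 * 883; number of divisors = (1+1) * (1+1) = 4; answer 4
Stage 3: U2 = 4; w = -32; cross terms: (-17*-12 - -32*-15)=-276, (-32*9 - 7*-12)=-204, (7*-15 - -17*9)=48; twice the area = |-432| = 432; area = 216; boundary points = 3 + 3 + 24 = 30; strictly interior points = area - boundary/2 + 1 = 202; answer 202

202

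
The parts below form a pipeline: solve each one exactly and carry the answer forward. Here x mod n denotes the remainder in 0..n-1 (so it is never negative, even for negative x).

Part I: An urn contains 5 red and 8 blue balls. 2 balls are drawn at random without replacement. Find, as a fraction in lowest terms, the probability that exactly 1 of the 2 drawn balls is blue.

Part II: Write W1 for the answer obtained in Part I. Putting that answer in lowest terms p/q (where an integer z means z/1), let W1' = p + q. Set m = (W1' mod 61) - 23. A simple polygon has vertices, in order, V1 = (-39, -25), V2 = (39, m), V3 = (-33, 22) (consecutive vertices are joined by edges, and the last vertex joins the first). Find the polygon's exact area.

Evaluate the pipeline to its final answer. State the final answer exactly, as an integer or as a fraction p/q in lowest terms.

Part I: total draws C(13,2) = 78; favorable C(8,1)*C(5,1) = 40; P = 20/39; answer 20/39
Part II: W1 = 20/39; threaded value p + q = 59; m = 36; cross terms: (-39*36 - 39*-25)=-429, (39*22 - -33*36)=2046, (-33*-25 - -39*22)=1683; twice the area = |3300| = 3300; area = 1650; answer 1650

1650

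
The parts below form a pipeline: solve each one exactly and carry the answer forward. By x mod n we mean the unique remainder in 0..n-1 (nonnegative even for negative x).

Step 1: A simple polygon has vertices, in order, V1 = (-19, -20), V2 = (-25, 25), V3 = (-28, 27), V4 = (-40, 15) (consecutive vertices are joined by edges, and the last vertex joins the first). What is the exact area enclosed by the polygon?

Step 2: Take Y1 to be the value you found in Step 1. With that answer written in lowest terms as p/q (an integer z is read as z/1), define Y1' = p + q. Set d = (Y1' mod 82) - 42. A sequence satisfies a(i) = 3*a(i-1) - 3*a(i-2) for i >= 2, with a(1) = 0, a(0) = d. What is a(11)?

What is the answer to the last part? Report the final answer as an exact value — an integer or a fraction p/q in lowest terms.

Step 1: cross terms: (-19*25 - -25*-20)=-975, (-25*27 - -28*25)=25, (-28*15 - -40*27)=660, (-40*-20 - -19*15)=1085; twice the area = |795| = 795; area = 795/2; answer 795/2
Step 2: Y1 = 795/2; threaded value p + q = 797; d = 17; a(2) = 3*(0) - 3*(17) = -51; iterating: a(2)=-51, a(3)=-153, a(4)=-306, a(5)=-459, a(6)=-459, a(7)=0, a(8)=1377, a(9)=4131, a(10)=8262, a(11)=12393; answer 12393

12393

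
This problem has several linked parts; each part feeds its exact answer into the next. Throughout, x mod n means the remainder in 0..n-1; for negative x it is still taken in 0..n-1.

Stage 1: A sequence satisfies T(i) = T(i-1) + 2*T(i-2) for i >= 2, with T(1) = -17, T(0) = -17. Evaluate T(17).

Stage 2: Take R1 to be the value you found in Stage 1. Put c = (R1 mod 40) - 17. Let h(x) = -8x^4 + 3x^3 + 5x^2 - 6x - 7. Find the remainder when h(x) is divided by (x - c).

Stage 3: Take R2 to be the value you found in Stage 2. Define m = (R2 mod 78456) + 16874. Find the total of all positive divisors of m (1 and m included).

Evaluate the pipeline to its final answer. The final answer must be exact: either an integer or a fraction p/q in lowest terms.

Stage 1: T(2) = 1*(-17) + 2*(-17) = -51; iterating: T(2)=-51, T(3)=-85, T(4)=-187, T(5)=-357, T(6)=-731, T(7)=-1445, T(8)=-2907, T(9)=-5797, T(10)=-11611, T(11)=-23205, T(12)=-46427, T(13)=-92837, T(14)=-185691, T(15)=-371365, T(16)=-742747, T(17)=-1485477; answer -1485477
Stage 2: R1 = -1485477; c = -14; remainder = value at the root: -8*(-14)^4 + 3*(-14)^3 + 5*(-14)^2 - 6*(-14)^1 - 7 = (-307328) + (-8232) + (980) + (84) + (-7) = -314503; answer -314503
Stage 3: R2 = -314503; m = 94651; 94651 is prime, so its only divisors are 1 and 94651; sigma = 1 + 94651 = 94652; answer 94652

94652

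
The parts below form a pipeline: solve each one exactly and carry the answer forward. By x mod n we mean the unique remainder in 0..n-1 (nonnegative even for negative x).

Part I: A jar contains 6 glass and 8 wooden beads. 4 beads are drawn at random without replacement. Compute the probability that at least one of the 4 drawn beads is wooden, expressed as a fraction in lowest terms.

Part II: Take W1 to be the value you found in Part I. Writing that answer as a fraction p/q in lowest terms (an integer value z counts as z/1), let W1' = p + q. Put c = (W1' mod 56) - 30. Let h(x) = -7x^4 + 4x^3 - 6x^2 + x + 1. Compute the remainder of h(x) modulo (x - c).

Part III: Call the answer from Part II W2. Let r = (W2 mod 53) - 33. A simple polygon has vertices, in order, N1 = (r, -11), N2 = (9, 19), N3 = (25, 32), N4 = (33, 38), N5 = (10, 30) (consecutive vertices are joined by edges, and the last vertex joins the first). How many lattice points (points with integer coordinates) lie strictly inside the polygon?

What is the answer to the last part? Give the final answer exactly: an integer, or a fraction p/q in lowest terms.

Part I: total draws C(14,4) = 1001; complement C(6,4) = 15; favorable 1001 - 15 = 986; P = 986/1001; answer 986/1001
Part II: W1 = 986/1001; threaded value p + q = 1987; c = -3; remainder = value at the root: -7*(-3)^4 + 4*(-3)^3 - 6*(-3)^2 + 1*(-3)^1 + 1 = (-567) + (-108) + (-54) + (-3) + (1) = -731; answer -731
Part III: W2 = -731; r = -22; cross terms: (-22*19 - 9*-11)=-319, (9*32 - 25*19)=-187, (25*38 - 33*32)=-106, (33*30 - 10*38)=610, (10*-11 - -22*30)=550; twice the area = |548| = 548; area = 274; boundary points = 1 + 1 + 2 + 1 + 1 = 6; strictly interior points = area - boundary/2 + 1 = 272; answer 272

272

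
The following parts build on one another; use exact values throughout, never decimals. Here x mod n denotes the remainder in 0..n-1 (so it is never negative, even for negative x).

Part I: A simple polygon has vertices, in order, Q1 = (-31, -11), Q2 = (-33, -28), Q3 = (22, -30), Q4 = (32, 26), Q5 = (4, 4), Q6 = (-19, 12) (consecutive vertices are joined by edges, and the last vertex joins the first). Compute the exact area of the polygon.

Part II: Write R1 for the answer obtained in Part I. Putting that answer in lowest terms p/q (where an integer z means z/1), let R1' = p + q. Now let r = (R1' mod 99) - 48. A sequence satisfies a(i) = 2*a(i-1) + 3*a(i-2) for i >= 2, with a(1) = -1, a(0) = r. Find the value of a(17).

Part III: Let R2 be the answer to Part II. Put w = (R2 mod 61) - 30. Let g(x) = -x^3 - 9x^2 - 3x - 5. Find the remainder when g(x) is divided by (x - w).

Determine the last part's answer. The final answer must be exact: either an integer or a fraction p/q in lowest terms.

-29097

Part I: cross terms: (-31*-28 - -33*-11)=505, (-33*-30 - 22*-28)=1606, (22*26 - 32*-30)=1532, (32*4 - 4*26)=24, (4*12 - -19*4)=124, (-19*-11 - -31*12)=581; twice the area = |4372| = 4372; area = 2186; answer 2186
Part II: R1 = 2186; threaded value p + q = 2187; r = -39; a(2) = 2*(-1) + 3*(-39) = -119; iterating: a(2)=-119, a(3)=-241, a(4)=-839, a(5)=-2401, a(6)=-7319, a(7)=-21841, a(8)=-65639, a(9)=-196801, a(10)=-590519, a(11)=-1771441, a(12)=-5314439, a(13)=-15943201, a(14)=-47829719, a(15)=-143489041, a(16)=-430467239, a(17)=-1291401601; answer -1291401601
Part III: R2 = -1291401601; w = 28; remainder = value at the root: -1*(28)^3 - 9*(28)^2 - 3*(28)^1 - 5 = (-21952) + (-7056) + (-84) + (-5) = -29097; answer -29097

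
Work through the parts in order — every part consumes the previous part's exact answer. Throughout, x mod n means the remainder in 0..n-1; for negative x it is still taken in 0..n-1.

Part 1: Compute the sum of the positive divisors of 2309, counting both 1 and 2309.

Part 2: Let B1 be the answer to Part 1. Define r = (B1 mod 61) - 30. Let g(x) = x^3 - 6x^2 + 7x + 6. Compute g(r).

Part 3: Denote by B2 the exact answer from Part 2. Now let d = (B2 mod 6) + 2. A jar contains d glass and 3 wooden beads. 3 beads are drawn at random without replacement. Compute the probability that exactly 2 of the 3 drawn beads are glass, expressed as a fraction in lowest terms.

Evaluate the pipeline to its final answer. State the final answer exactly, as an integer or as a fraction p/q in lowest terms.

15/28

Part 1: 2309 is prime, so its only divisors are 1 and 2309; sigma = 1 + 2309 = 2310; answer 2310
Part 2: B1 = 2310; r = 23; 1*(23)^3 - 6*(23)^2 + 7*(23)^1 + 6 = (12167) + (-3174) + (161) + (6) = 9160; answer 9160
Part 3: B2 = 9160; d = 6; total draws C(9,3) = 84; favorable C(6,2)*C(3,1) = 45; P = 15/28; answer 15/28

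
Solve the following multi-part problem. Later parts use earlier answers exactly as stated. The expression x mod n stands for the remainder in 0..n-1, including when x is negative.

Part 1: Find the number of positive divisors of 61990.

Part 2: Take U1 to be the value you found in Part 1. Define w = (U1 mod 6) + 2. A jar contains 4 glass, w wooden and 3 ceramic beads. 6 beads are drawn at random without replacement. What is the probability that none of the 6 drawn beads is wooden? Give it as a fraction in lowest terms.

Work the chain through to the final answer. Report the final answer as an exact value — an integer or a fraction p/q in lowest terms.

Part 1: 61990 = 2 * 5 * 6199; number of divisors = (1+1) * (1+1) * (1+1) = 8; answer 8
Part 2: U1 = 8; w = 4; total draws C(11,6) = 462; favorable C(7,6) = 7; P = 1/66; answer 1/66

1/66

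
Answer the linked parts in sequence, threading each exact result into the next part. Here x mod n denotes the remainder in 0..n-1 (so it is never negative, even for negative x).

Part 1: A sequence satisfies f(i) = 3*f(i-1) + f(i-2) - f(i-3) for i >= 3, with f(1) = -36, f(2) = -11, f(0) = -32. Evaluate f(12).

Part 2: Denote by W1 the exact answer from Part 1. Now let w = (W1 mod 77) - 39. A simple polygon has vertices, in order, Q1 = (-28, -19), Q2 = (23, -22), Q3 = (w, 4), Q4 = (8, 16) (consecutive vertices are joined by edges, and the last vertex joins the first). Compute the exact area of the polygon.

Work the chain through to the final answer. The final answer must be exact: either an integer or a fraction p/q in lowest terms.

1599/2

Part 1: f(3) = 3*(-11) + 1*(-36) - 1*(-32) = -37; iterating: f(3)=-37, f(4)=-86, f(5)=-284, f(6)=-901, f(7)=-2901, f(8)=-9320, f(9)=-29960, f(10)=-96299, f(11)=-309537, f(12)=-994950; answer -994950
Part 2: W1 = -994950; w = 5; cross terms: (-28*-22 - 23*-19)=1053, (23*4 - 5*-22)=202, (5*16 - 8*4)=48, (8*-19 - -28*16)=296; twice the area = |1599| = 1599; area = 1599/2; answer 1599/2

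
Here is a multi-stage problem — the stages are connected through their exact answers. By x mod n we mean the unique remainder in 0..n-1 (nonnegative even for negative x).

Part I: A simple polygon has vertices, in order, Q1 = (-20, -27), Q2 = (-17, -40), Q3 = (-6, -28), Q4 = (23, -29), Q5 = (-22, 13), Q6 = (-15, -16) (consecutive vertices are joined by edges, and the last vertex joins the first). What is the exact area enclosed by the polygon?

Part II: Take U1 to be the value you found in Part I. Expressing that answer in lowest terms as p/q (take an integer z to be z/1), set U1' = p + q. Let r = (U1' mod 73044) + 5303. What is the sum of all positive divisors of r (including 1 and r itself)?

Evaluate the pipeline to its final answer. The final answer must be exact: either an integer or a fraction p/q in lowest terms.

Part I: cross terms: (-20*-40 - -17*-27)=341, (-17*-28 - -6*-40)=236, (-6*-29 - 23*-28)=818, (23*13 - -22*-29)=-339, (-22*-16 - -15*13)=547, (-15*-27 - -20*-16)=85; twice the area = |1688| = 1688; area = 844; answer 844
Part II: U1 = 844; threaded value p + q = 845; r = 6148; 6148 = 2^2 * 29 * 53; sigma = (1 + 2 + 4) * (1 + 29) * (1 + 53) = 7 * 30 * 54 = 11340; answer 11340

11340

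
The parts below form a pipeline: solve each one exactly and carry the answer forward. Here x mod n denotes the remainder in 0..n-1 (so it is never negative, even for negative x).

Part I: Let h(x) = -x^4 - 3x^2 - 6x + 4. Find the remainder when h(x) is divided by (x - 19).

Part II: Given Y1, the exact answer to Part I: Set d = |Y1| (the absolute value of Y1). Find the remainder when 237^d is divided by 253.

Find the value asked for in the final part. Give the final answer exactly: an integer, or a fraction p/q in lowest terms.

31

Part I: remainder = value at the root: -1*(19)^4 - 3*(19)^2 - 6*(19)^1 + 4 = (-130321) + (-1083) + (-114) + (4) = -131514; answer -131514
Part II: Y1 = -131514; d = 131514; squarings mod 253: 237^1=237, 237^2=3, 237^4=9, 237^8=81, 237^16=236, 237^32=36, 237^64=31, 237^128=202, 237^256=71, 237^512=234, 237^1024=108, 237^2048=26, 237^4096=170, 237^8192=58, 237^16384=75, 237^32768=59, 237^65536=192, 237^131072=179; 237^131514 = 237^2 * 237^8 * 237^16 * 237^32 * 237^128 * 237^256 * 237^131072 = 31 (mod 253); answer 31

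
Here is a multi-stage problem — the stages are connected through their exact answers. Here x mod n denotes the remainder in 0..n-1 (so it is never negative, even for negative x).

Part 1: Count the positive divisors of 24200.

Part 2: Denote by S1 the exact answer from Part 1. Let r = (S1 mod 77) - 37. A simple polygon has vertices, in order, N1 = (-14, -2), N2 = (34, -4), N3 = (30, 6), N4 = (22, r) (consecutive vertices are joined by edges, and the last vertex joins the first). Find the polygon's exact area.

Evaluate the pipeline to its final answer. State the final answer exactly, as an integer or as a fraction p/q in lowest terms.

114

Part 1: 24200 = 2^3 * 5^2 * 11^2; number of divisors = (3+1) * (2+1) * (2+1) = 36; answer 36
Part 2: S1 = 36; r = -1; cross terms: (-14*-4 - 34*-2)=124, (34*6 - 30*-4)=324, (30*-1 - 22*6)=-162, (22*-2 - -14*-1)=-58; twice the area = |228| = 228; area = 114; answer 114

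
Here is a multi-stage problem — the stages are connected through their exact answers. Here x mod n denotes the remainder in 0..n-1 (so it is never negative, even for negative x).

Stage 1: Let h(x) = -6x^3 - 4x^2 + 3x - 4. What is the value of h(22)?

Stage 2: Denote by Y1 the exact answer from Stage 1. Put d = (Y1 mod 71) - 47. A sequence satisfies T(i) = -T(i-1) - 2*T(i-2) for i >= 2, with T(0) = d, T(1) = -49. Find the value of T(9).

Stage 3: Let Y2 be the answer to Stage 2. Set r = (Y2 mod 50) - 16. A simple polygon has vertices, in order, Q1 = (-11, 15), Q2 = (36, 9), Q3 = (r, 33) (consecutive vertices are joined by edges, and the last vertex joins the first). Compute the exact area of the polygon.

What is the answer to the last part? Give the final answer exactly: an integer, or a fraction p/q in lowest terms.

Stage 1: -6*(22)^3 - 4*(22)^2 + 3*(22)^1 - 4 = (-63888) + (-1936) + (66) + (-4) = -65762; answer -65762
Stage 2: Y1 = -65762; d = 8; T(2) = -1*(-49) - 2*(8) = 33; iterating: T(2)=33, T(3)=65, T(4)=-131, T(5)=1, T(6)=261, T(7)=-263, T(8)=-259, T(9)=785; answer 785
Stage 3: Y2 = 785; r = 19; cross terms: (-11*9 - 36*15)=-639, (36*33 - 19*9)=1017, (19*15 - -11*33)=648; twice the area = |1026| = 1026; area = 513; answer 513

513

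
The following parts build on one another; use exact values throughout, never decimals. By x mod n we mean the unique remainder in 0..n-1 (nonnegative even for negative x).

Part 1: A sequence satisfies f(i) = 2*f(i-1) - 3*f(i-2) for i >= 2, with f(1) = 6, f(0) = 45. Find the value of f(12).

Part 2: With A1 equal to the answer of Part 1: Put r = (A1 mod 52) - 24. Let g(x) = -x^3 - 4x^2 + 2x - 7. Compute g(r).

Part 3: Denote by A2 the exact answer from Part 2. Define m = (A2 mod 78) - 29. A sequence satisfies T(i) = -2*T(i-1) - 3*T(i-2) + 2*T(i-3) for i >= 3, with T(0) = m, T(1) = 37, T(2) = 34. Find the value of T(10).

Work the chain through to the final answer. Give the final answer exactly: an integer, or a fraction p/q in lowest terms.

27438

Part 1: f(2) = 2*(6) - 3*(45) = -123; iterating: f(2)=-123, f(3)=-264, f(4)=-159, f(5)=474, f(6)=1425, f(7)=1428, f(8)=-1419, f(9)=-7122, f(10)=-9987, f(11)=1392, f(12)=32745; answer 32745
Part 2: A1 = 32745; r = 13; -1*(13)^3 - 4*(13)^2 + 2*(13)^1 - 7 = (-2197) + (-676) + (26) + (-7) = -2854; answer -2854
Part 3: A2 = -2854; m = 3; T(3) = -2*(34) - 3*(37) + 2*(3) = -173; iterating: T(3)=-173, T(4)=318, T(5)=-49, T(6)=-1202, T(7)=3187, T(8)=-2866, T(9)=-6233, T(10)=27438; answer 27438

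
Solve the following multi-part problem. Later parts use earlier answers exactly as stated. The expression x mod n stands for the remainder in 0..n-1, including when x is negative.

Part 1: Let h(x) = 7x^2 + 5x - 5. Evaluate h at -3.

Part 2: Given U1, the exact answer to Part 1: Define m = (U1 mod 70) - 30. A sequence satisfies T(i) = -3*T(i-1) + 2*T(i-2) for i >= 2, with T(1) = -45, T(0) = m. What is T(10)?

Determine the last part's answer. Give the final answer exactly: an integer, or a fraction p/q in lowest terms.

4165553

Part 1: 7*(-3)^2 + 5*(-3)^1 - 5 = (63) + (-15) + (-5) = 43; answer 43
Part 2: U1 = 43; m = 13; T(2) = -3*(-45) + 2*(13) = 161; iterating: T(2)=161, T(3)=-573, T(4)=2041, T(5)=-7269, T(6)=25889, T(7)=-92205, T(8)=328393, T(9)=-1169589, T(10)=4165553; answer 4165553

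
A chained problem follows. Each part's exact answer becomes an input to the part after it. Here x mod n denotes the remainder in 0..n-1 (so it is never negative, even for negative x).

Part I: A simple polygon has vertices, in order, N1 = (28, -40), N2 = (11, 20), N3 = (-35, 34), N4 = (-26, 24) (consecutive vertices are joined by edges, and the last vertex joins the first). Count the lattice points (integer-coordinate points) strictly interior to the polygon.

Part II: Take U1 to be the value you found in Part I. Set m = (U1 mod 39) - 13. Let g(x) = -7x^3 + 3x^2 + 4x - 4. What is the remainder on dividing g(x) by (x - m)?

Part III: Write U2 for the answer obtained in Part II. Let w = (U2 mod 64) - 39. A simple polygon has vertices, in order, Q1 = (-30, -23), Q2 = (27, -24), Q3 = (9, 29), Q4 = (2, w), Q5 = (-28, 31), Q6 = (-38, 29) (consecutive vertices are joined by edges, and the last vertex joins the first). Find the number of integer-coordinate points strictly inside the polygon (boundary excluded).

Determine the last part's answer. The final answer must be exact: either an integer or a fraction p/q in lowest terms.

2497

Part I: cross terms: (28*20 - 11*-40)=1000, (11*34 - -35*20)=1074, (-35*24 - -26*34)=44, (-26*-40 - 28*24)=368; twice the area = |2486| = 2486; area = 1243; boundary points = 1 + 2 + 1 + 2 = 6; strictly interior points = area - boundary/2 + 1 = 1241; answer 1241
Part II: U1 = 1241; m = 19; remainder = value at the root: -7*(19)^3 + 3*(19)^2 + 4*(19)^1 - 4 = (-48013) + (1083) + (76) + (-4) = -46858; answer -46858
Part III: U2 = -46858; w = 15; cross terms: (-30*-24 - 27*-23)=1341, (27*29 - 9*-24)=999, (9*15 - 2*29)=77, (2*31 - -28*15)=482, (-28*29 - -38*31)=366, (-38*-23 - -30*29)=1744; twice the area = |5009| = 5009; area = 5009/2; boundary points = 1 + 1 + 7 + 2 + 2 + 4 = 17; strictly interior points = area - boundary/2 + 1 = 2497; answer 2497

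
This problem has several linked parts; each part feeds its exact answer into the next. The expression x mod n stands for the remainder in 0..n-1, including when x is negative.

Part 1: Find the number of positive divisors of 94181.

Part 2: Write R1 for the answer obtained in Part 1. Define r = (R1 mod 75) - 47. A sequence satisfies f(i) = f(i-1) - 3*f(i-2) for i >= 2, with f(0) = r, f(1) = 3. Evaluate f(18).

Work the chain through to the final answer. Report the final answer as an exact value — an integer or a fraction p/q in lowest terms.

202137

Part 1: 94181 = 53 * 1777; number of divisors = (1+1) * (1+1) = 4; answer 4
Part 2: R1 = 4; r = -43; f(2) = 1*(3) - 3*(-43) = 132; iterating: f(2)=132, f(3)=123, f(4)=-273, f(5)=-642, f(6)=177, f(7)=2103, f(8)=1572, f(9)=-4737, f(10)=-9453, f(11)=4758, f(12)=33117, f(13)=18843, f(14)=-80508, f(15)=-137037, f(16)=104487, f(17)=515598, f(18)=202137; answer 202137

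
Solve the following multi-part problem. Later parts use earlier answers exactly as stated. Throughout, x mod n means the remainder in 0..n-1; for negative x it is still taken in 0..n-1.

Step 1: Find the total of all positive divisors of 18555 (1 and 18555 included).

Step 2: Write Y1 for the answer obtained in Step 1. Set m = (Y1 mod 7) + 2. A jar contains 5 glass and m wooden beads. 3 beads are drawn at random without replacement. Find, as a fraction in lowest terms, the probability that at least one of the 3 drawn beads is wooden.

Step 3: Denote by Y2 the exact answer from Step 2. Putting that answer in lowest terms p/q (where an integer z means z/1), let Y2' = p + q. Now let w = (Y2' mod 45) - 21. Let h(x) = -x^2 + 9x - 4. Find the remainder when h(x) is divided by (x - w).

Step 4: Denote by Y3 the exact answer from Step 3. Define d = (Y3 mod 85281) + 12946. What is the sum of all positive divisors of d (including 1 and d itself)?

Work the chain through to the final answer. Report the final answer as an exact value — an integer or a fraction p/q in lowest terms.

98832

Step 1: 18555 = 3 * 5 * 1237; sigma = (1 + 3) * (1 + 5) * (1 + 1237) = 4 * 6 * 1238 = 29712; answer 29712
Step 2: Y1 = 29712; m = 6; total draws C(11,3) = 165; complement C(5,3) = 10; favorable 165 - 10 = 155; P = 31/33; answer 31/33
Step 3: Y2 = 31/33; threaded value p + q = 64; w = -2; remainder = value at the root: -1*(-2)^2 + 9*(-2)^1 - 4 = (-4) + (-18) + (-4) = -26; answer -26
Step 4: Y3 = -26; d = 98201; 98201 = 283 * 347; sigma = (1 + 283) * (1 + 347) = 284 * 348 = 98832; answer 98832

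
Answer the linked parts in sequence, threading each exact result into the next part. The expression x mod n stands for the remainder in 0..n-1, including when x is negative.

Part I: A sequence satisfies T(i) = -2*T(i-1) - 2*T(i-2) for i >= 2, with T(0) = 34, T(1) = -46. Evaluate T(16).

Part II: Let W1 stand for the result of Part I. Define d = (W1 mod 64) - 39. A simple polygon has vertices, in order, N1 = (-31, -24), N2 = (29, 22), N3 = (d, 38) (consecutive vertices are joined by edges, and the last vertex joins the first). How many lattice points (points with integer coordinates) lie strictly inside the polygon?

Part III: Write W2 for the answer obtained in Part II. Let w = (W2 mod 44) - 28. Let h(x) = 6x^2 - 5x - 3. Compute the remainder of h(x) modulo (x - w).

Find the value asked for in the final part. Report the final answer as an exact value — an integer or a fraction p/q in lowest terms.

Part I: T(2) = -2*(-46) - 2*(34) = 24; iterating: T(2)=24, T(3)=44, T(4)=-136, T(5)=184, T(6)=-96, T(7)=-176, T(8)=544, T(9)=-736, T(10)=384, T(11)=704, T(12)=-2176, T(13)=2944, T(14)=-1536, T(15)=-2816, T(16)=8704; answer 8704
Part II: W1 = 8704; d = -39; cross terms: (-31*22 - 29*-24)=14, (29*38 - -39*22)=1960, (-39*-24 - -31*38)=2114; twice the area = |4088| = 4088; area = 2044; boundary points = 2 + 4 + 2 = 8; strictly interior points = area - boundary/2 + 1 = 2041; answer 2041
Part III: W2 = 2041; w = -11; remainder = value at the root: 6*(-11)^2 - 5*(-11)^1 - 3 = (726) + (55) + (-3) = 778; answer 778

778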